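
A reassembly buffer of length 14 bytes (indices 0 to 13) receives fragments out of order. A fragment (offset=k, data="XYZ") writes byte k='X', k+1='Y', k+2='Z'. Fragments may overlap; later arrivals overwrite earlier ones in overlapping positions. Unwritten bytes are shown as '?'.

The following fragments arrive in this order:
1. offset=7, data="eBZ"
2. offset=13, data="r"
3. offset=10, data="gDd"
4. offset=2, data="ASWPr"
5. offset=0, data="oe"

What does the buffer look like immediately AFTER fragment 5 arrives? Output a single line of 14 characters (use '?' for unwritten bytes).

Answer: oeASWPreBZgDdr

Derivation:
Fragment 1: offset=7 data="eBZ" -> buffer=???????eBZ????
Fragment 2: offset=13 data="r" -> buffer=???????eBZ???r
Fragment 3: offset=10 data="gDd" -> buffer=???????eBZgDdr
Fragment 4: offset=2 data="ASWPr" -> buffer=??ASWPreBZgDdr
Fragment 5: offset=0 data="oe" -> buffer=oeASWPreBZgDdr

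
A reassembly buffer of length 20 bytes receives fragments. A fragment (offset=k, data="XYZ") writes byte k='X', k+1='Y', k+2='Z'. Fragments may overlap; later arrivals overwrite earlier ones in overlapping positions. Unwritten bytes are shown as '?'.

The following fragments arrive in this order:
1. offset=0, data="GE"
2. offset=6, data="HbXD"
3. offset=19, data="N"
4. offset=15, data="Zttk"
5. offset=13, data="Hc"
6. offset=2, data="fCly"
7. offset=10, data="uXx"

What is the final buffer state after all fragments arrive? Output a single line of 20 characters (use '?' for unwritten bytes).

Answer: GEfClyHbXDuXxHcZttkN

Derivation:
Fragment 1: offset=0 data="GE" -> buffer=GE??????????????????
Fragment 2: offset=6 data="HbXD" -> buffer=GE????HbXD??????????
Fragment 3: offset=19 data="N" -> buffer=GE????HbXD?????????N
Fragment 4: offset=15 data="Zttk" -> buffer=GE????HbXD?????ZttkN
Fragment 5: offset=13 data="Hc" -> buffer=GE????HbXD???HcZttkN
Fragment 6: offset=2 data="fCly" -> buffer=GEfClyHbXD???HcZttkN
Fragment 7: offset=10 data="uXx" -> buffer=GEfClyHbXDuXxHcZttkN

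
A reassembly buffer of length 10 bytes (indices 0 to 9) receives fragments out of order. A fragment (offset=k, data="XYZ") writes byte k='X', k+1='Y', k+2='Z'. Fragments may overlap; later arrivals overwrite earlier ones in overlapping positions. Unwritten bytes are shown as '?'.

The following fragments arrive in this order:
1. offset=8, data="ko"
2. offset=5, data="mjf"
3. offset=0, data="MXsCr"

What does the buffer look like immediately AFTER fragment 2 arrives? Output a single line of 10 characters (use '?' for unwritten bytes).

Answer: ?????mjfko

Derivation:
Fragment 1: offset=8 data="ko" -> buffer=????????ko
Fragment 2: offset=5 data="mjf" -> buffer=?????mjfko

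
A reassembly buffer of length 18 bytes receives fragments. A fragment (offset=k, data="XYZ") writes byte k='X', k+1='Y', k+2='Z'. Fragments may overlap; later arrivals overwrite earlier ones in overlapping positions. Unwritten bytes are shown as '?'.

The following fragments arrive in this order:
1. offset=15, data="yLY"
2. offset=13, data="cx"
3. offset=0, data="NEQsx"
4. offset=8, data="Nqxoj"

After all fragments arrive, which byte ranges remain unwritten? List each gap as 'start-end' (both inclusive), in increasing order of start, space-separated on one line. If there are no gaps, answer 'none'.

Answer: 5-7

Derivation:
Fragment 1: offset=15 len=3
Fragment 2: offset=13 len=2
Fragment 3: offset=0 len=5
Fragment 4: offset=8 len=5
Gaps: 5-7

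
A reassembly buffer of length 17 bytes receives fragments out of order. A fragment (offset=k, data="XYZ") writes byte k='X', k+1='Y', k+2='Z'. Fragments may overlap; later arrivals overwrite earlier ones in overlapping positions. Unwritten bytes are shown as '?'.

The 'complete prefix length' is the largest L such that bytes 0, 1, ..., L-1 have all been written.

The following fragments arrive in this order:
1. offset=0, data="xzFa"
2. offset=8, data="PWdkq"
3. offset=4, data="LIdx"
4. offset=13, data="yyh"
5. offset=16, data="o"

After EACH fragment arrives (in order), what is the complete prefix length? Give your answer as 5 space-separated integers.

Answer: 4 4 13 16 17

Derivation:
Fragment 1: offset=0 data="xzFa" -> buffer=xzFa????????????? -> prefix_len=4
Fragment 2: offset=8 data="PWdkq" -> buffer=xzFa????PWdkq???? -> prefix_len=4
Fragment 3: offset=4 data="LIdx" -> buffer=xzFaLIdxPWdkq???? -> prefix_len=13
Fragment 4: offset=13 data="yyh" -> buffer=xzFaLIdxPWdkqyyh? -> prefix_len=16
Fragment 5: offset=16 data="o" -> buffer=xzFaLIdxPWdkqyyho -> prefix_len=17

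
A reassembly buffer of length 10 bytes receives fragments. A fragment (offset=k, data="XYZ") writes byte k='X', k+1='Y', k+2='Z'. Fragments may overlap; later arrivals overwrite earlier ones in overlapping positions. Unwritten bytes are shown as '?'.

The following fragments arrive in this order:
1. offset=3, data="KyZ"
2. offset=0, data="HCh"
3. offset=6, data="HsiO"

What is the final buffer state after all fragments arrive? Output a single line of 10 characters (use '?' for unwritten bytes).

Fragment 1: offset=3 data="KyZ" -> buffer=???KyZ????
Fragment 2: offset=0 data="HCh" -> buffer=HChKyZ????
Fragment 3: offset=6 data="HsiO" -> buffer=HChKyZHsiO

Answer: HChKyZHsiO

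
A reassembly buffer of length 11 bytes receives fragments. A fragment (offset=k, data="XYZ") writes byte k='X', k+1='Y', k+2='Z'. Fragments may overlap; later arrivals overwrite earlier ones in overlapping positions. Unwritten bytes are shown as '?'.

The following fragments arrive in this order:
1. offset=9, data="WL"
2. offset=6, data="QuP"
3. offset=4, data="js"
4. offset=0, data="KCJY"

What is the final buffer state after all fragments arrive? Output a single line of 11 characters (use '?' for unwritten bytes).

Answer: KCJYjsQuPWL

Derivation:
Fragment 1: offset=9 data="WL" -> buffer=?????????WL
Fragment 2: offset=6 data="QuP" -> buffer=??????QuPWL
Fragment 3: offset=4 data="js" -> buffer=????jsQuPWL
Fragment 4: offset=0 data="KCJY" -> buffer=KCJYjsQuPWL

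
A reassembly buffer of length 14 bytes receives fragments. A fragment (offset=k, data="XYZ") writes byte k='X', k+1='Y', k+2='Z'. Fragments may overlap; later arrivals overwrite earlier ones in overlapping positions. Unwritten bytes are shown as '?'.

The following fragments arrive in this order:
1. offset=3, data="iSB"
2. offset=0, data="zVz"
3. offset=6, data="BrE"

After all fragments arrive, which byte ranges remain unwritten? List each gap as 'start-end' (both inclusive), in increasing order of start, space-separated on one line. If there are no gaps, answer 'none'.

Fragment 1: offset=3 len=3
Fragment 2: offset=0 len=3
Fragment 3: offset=6 len=3
Gaps: 9-13

Answer: 9-13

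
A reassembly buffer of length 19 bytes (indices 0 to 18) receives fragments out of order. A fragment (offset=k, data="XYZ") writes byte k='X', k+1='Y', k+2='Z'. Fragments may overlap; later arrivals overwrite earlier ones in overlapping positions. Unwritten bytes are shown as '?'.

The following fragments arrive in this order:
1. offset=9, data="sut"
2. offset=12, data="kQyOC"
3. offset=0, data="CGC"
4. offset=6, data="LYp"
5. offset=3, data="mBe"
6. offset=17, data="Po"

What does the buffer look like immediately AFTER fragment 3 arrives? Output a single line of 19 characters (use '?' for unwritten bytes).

Answer: CGC??????sutkQyOC??

Derivation:
Fragment 1: offset=9 data="sut" -> buffer=?????????sut???????
Fragment 2: offset=12 data="kQyOC" -> buffer=?????????sutkQyOC??
Fragment 3: offset=0 data="CGC" -> buffer=CGC??????sutkQyOC??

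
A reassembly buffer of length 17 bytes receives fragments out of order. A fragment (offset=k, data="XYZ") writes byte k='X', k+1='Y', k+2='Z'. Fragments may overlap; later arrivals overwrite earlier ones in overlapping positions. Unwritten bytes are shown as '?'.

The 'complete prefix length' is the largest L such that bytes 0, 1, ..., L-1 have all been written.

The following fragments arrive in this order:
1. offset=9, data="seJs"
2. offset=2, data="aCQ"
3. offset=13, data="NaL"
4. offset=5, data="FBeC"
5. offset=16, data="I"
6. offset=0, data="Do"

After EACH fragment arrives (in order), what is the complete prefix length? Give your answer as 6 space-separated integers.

Fragment 1: offset=9 data="seJs" -> buffer=?????????seJs???? -> prefix_len=0
Fragment 2: offset=2 data="aCQ" -> buffer=??aCQ????seJs???? -> prefix_len=0
Fragment 3: offset=13 data="NaL" -> buffer=??aCQ????seJsNaL? -> prefix_len=0
Fragment 4: offset=5 data="FBeC" -> buffer=??aCQFBeCseJsNaL? -> prefix_len=0
Fragment 5: offset=16 data="I" -> buffer=??aCQFBeCseJsNaLI -> prefix_len=0
Fragment 6: offset=0 data="Do" -> buffer=DoaCQFBeCseJsNaLI -> prefix_len=17

Answer: 0 0 0 0 0 17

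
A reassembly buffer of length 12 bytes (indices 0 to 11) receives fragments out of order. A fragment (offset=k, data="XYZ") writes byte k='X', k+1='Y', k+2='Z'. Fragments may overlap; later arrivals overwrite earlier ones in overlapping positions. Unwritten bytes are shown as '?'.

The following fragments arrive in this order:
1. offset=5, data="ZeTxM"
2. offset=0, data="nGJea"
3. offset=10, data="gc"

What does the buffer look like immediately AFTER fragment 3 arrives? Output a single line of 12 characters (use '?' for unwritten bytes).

Answer: nGJeaZeTxMgc

Derivation:
Fragment 1: offset=5 data="ZeTxM" -> buffer=?????ZeTxM??
Fragment 2: offset=0 data="nGJea" -> buffer=nGJeaZeTxM??
Fragment 3: offset=10 data="gc" -> buffer=nGJeaZeTxMgc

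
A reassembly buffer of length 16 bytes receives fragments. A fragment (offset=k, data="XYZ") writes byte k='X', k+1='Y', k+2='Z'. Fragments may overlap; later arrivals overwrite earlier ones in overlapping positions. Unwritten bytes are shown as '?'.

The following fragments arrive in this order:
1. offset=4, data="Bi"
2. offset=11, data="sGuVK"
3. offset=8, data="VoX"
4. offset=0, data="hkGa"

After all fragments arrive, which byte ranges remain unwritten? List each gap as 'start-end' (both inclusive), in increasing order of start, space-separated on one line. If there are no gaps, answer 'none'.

Answer: 6-7

Derivation:
Fragment 1: offset=4 len=2
Fragment 2: offset=11 len=5
Fragment 3: offset=8 len=3
Fragment 4: offset=0 len=4
Gaps: 6-7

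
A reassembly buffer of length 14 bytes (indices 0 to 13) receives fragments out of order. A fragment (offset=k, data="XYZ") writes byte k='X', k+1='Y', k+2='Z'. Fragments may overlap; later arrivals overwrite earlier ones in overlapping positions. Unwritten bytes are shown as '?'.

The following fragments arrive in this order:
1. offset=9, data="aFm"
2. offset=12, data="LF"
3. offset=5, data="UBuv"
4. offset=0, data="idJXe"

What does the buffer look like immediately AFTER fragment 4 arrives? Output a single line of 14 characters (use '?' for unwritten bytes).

Fragment 1: offset=9 data="aFm" -> buffer=?????????aFm??
Fragment 2: offset=12 data="LF" -> buffer=?????????aFmLF
Fragment 3: offset=5 data="UBuv" -> buffer=?????UBuvaFmLF
Fragment 4: offset=0 data="idJXe" -> buffer=idJXeUBuvaFmLF

Answer: idJXeUBuvaFmLF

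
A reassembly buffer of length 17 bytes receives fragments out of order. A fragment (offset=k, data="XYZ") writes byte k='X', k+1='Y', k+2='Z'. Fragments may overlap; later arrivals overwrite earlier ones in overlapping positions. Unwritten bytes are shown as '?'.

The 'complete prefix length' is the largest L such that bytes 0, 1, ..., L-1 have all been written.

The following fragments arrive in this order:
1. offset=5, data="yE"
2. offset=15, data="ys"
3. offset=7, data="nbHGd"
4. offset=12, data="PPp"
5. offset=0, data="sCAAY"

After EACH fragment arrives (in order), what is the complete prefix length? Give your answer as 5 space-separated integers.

Fragment 1: offset=5 data="yE" -> buffer=?????yE?????????? -> prefix_len=0
Fragment 2: offset=15 data="ys" -> buffer=?????yE????????ys -> prefix_len=0
Fragment 3: offset=7 data="nbHGd" -> buffer=?????yEnbHGd???ys -> prefix_len=0
Fragment 4: offset=12 data="PPp" -> buffer=?????yEnbHGdPPpys -> prefix_len=0
Fragment 5: offset=0 data="sCAAY" -> buffer=sCAAYyEnbHGdPPpys -> prefix_len=17

Answer: 0 0 0 0 17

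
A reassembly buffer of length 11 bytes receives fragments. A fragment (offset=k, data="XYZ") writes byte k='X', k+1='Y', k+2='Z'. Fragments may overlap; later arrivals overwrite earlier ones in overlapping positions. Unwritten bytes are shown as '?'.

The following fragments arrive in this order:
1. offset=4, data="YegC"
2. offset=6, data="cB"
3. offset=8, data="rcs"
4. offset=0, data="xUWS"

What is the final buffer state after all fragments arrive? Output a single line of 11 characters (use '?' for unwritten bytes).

Answer: xUWSYecBrcs

Derivation:
Fragment 1: offset=4 data="YegC" -> buffer=????YegC???
Fragment 2: offset=6 data="cB" -> buffer=????YecB???
Fragment 3: offset=8 data="rcs" -> buffer=????YecBrcs
Fragment 4: offset=0 data="xUWS" -> buffer=xUWSYecBrcs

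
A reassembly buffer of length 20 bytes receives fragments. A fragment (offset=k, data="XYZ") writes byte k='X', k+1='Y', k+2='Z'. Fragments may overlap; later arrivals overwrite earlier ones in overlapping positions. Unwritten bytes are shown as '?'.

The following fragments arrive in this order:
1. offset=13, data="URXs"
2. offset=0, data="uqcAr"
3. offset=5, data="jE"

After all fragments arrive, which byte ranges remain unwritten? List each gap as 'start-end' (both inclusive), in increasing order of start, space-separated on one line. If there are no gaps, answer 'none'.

Fragment 1: offset=13 len=4
Fragment 2: offset=0 len=5
Fragment 3: offset=5 len=2
Gaps: 7-12 17-19

Answer: 7-12 17-19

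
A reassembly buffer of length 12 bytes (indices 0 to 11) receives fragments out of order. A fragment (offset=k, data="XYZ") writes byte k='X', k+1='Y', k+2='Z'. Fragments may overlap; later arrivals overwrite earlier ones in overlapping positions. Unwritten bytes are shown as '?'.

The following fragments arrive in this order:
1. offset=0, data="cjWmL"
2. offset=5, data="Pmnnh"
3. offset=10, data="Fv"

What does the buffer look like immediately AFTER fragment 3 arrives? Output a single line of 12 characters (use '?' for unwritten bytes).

Fragment 1: offset=0 data="cjWmL" -> buffer=cjWmL???????
Fragment 2: offset=5 data="Pmnnh" -> buffer=cjWmLPmnnh??
Fragment 3: offset=10 data="Fv" -> buffer=cjWmLPmnnhFv

Answer: cjWmLPmnnhFv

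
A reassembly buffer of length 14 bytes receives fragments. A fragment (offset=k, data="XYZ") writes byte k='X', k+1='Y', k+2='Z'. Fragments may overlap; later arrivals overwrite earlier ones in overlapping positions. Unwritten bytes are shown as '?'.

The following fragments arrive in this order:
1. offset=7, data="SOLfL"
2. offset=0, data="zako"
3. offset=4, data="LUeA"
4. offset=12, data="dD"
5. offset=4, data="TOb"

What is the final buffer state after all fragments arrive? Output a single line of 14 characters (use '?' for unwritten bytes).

Fragment 1: offset=7 data="SOLfL" -> buffer=???????SOLfL??
Fragment 2: offset=0 data="zako" -> buffer=zako???SOLfL??
Fragment 3: offset=4 data="LUeA" -> buffer=zakoLUeAOLfL??
Fragment 4: offset=12 data="dD" -> buffer=zakoLUeAOLfLdD
Fragment 5: offset=4 data="TOb" -> buffer=zakoTObAOLfLdD

Answer: zakoTObAOLfLdD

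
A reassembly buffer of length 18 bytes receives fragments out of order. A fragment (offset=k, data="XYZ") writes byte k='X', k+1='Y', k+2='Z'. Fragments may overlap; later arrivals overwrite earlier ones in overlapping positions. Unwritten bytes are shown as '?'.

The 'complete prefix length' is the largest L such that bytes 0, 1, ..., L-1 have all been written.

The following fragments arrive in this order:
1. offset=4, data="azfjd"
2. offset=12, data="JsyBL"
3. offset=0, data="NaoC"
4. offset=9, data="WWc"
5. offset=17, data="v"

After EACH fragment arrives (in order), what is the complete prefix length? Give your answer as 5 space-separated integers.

Answer: 0 0 9 17 18

Derivation:
Fragment 1: offset=4 data="azfjd" -> buffer=????azfjd????????? -> prefix_len=0
Fragment 2: offset=12 data="JsyBL" -> buffer=????azfjd???JsyBL? -> prefix_len=0
Fragment 3: offset=0 data="NaoC" -> buffer=NaoCazfjd???JsyBL? -> prefix_len=9
Fragment 4: offset=9 data="WWc" -> buffer=NaoCazfjdWWcJsyBL? -> prefix_len=17
Fragment 5: offset=17 data="v" -> buffer=NaoCazfjdWWcJsyBLv -> prefix_len=18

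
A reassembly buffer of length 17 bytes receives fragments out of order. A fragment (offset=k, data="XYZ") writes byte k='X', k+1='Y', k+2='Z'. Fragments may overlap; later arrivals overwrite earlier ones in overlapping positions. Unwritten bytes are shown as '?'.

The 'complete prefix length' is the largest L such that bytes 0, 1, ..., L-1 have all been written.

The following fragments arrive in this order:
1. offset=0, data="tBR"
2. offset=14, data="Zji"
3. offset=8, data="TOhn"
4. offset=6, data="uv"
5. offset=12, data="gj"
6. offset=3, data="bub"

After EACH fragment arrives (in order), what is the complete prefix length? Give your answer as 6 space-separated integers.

Fragment 1: offset=0 data="tBR" -> buffer=tBR?????????????? -> prefix_len=3
Fragment 2: offset=14 data="Zji" -> buffer=tBR???????????Zji -> prefix_len=3
Fragment 3: offset=8 data="TOhn" -> buffer=tBR?????TOhn??Zji -> prefix_len=3
Fragment 4: offset=6 data="uv" -> buffer=tBR???uvTOhn??Zji -> prefix_len=3
Fragment 5: offset=12 data="gj" -> buffer=tBR???uvTOhngjZji -> prefix_len=3
Fragment 6: offset=3 data="bub" -> buffer=tBRbubuvTOhngjZji -> prefix_len=17

Answer: 3 3 3 3 3 17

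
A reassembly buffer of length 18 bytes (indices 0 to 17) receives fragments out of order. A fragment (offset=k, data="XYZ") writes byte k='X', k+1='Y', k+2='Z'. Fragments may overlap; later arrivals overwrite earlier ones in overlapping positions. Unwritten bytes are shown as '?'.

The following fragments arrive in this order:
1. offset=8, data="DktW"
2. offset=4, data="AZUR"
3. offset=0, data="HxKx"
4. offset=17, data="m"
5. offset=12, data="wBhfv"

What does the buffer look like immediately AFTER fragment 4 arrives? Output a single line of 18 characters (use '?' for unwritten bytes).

Answer: HxKxAZURDktW?????m

Derivation:
Fragment 1: offset=8 data="DktW" -> buffer=????????DktW??????
Fragment 2: offset=4 data="AZUR" -> buffer=????AZURDktW??????
Fragment 3: offset=0 data="HxKx" -> buffer=HxKxAZURDktW??????
Fragment 4: offset=17 data="m" -> buffer=HxKxAZURDktW?????m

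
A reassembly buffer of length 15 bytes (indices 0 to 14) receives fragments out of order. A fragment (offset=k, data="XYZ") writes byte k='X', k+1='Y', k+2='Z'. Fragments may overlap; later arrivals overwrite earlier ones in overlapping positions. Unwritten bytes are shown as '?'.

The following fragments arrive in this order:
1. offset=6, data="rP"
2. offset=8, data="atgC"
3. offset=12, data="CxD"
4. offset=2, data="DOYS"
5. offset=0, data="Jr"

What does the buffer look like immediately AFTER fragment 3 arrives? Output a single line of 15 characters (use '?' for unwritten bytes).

Fragment 1: offset=6 data="rP" -> buffer=??????rP???????
Fragment 2: offset=8 data="atgC" -> buffer=??????rPatgC???
Fragment 3: offset=12 data="CxD" -> buffer=??????rPatgCCxD

Answer: ??????rPatgCCxD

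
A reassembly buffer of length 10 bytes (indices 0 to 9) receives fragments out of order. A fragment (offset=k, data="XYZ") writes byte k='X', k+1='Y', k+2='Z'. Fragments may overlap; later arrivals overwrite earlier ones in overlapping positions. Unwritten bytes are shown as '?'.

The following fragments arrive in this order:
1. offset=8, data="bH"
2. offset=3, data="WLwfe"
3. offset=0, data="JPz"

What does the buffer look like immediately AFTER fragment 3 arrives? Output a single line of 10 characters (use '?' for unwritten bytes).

Fragment 1: offset=8 data="bH" -> buffer=????????bH
Fragment 2: offset=3 data="WLwfe" -> buffer=???WLwfebH
Fragment 3: offset=0 data="JPz" -> buffer=JPzWLwfebH

Answer: JPzWLwfebH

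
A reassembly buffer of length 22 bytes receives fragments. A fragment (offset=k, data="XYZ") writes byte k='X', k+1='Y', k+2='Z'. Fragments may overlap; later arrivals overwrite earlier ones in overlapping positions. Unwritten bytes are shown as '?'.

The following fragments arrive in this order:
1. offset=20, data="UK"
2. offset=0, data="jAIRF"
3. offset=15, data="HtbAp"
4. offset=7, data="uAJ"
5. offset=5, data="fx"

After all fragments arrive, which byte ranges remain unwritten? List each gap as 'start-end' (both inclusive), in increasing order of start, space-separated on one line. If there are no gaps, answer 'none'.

Fragment 1: offset=20 len=2
Fragment 2: offset=0 len=5
Fragment 3: offset=15 len=5
Fragment 4: offset=7 len=3
Fragment 5: offset=5 len=2
Gaps: 10-14

Answer: 10-14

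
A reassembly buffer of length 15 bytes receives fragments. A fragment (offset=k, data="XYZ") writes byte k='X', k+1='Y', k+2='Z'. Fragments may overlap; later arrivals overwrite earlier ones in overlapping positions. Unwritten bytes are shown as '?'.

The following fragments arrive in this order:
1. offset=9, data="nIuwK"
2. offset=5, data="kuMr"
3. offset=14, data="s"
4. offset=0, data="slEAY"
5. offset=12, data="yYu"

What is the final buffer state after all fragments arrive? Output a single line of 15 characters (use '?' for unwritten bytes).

Fragment 1: offset=9 data="nIuwK" -> buffer=?????????nIuwK?
Fragment 2: offset=5 data="kuMr" -> buffer=?????kuMrnIuwK?
Fragment 3: offset=14 data="s" -> buffer=?????kuMrnIuwKs
Fragment 4: offset=0 data="slEAY" -> buffer=slEAYkuMrnIuwKs
Fragment 5: offset=12 data="yYu" -> buffer=slEAYkuMrnIuyYu

Answer: slEAYkuMrnIuyYu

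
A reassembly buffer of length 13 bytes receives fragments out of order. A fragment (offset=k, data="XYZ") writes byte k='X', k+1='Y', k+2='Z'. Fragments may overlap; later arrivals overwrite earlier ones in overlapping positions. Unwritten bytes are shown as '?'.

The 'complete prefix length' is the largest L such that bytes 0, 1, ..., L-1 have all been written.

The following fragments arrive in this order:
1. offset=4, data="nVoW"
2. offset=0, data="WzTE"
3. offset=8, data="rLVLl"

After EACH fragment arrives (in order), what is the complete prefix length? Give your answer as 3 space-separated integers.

Fragment 1: offset=4 data="nVoW" -> buffer=????nVoW????? -> prefix_len=0
Fragment 2: offset=0 data="WzTE" -> buffer=WzTEnVoW????? -> prefix_len=8
Fragment 3: offset=8 data="rLVLl" -> buffer=WzTEnVoWrLVLl -> prefix_len=13

Answer: 0 8 13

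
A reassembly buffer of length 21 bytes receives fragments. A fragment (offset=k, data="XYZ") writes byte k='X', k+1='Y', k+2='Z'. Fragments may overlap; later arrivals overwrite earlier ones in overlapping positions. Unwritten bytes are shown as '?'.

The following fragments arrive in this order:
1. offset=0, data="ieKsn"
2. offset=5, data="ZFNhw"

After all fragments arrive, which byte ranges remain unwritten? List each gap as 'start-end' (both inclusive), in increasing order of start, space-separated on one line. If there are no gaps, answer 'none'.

Fragment 1: offset=0 len=5
Fragment 2: offset=5 len=5
Gaps: 10-20

Answer: 10-20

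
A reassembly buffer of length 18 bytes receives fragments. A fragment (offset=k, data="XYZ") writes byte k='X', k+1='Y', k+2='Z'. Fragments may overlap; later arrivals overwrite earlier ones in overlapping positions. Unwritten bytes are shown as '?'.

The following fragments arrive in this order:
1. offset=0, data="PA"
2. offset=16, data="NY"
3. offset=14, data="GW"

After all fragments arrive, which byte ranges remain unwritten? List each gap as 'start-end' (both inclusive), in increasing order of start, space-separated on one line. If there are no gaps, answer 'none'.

Answer: 2-13

Derivation:
Fragment 1: offset=0 len=2
Fragment 2: offset=16 len=2
Fragment 3: offset=14 len=2
Gaps: 2-13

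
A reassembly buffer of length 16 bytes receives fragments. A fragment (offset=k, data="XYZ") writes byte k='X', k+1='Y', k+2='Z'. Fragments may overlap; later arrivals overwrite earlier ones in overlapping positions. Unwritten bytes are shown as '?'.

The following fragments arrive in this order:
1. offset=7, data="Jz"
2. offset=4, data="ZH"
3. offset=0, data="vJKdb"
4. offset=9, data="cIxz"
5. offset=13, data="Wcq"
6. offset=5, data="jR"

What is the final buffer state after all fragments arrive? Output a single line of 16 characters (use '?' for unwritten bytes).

Answer: vJKdbjRJzcIxzWcq

Derivation:
Fragment 1: offset=7 data="Jz" -> buffer=???????Jz???????
Fragment 2: offset=4 data="ZH" -> buffer=????ZH?Jz???????
Fragment 3: offset=0 data="vJKdb" -> buffer=vJKdbH?Jz???????
Fragment 4: offset=9 data="cIxz" -> buffer=vJKdbH?JzcIxz???
Fragment 5: offset=13 data="Wcq" -> buffer=vJKdbH?JzcIxzWcq
Fragment 6: offset=5 data="jR" -> buffer=vJKdbjRJzcIxzWcq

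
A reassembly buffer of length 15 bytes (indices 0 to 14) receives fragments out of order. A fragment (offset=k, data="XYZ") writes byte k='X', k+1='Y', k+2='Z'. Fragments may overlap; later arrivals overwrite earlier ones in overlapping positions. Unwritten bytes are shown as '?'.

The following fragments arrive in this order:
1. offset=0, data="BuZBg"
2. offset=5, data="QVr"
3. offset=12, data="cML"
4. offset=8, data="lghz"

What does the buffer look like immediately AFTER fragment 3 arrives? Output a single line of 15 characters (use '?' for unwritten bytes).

Answer: BuZBgQVr????cML

Derivation:
Fragment 1: offset=0 data="BuZBg" -> buffer=BuZBg??????????
Fragment 2: offset=5 data="QVr" -> buffer=BuZBgQVr???????
Fragment 3: offset=12 data="cML" -> buffer=BuZBgQVr????cML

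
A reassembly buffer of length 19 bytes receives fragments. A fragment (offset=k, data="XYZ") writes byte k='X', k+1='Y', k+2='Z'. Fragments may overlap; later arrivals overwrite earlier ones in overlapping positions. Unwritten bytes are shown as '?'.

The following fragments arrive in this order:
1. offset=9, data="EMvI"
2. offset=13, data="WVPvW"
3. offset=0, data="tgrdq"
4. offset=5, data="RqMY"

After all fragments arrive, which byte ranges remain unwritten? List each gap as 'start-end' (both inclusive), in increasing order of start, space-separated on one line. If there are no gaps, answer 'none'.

Fragment 1: offset=9 len=4
Fragment 2: offset=13 len=5
Fragment 3: offset=0 len=5
Fragment 4: offset=5 len=4
Gaps: 18-18

Answer: 18-18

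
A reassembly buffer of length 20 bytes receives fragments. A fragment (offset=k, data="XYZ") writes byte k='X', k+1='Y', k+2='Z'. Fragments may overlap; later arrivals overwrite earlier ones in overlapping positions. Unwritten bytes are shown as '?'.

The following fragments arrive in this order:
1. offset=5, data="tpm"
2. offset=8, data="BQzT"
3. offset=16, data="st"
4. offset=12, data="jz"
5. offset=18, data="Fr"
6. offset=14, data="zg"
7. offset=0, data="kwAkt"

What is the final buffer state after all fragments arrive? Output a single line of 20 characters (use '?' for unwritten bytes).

Answer: kwAkttpmBQzTjzzgstFr

Derivation:
Fragment 1: offset=5 data="tpm" -> buffer=?????tpm????????????
Fragment 2: offset=8 data="BQzT" -> buffer=?????tpmBQzT????????
Fragment 3: offset=16 data="st" -> buffer=?????tpmBQzT????st??
Fragment 4: offset=12 data="jz" -> buffer=?????tpmBQzTjz??st??
Fragment 5: offset=18 data="Fr" -> buffer=?????tpmBQzTjz??stFr
Fragment 6: offset=14 data="zg" -> buffer=?????tpmBQzTjzzgstFr
Fragment 7: offset=0 data="kwAkt" -> buffer=kwAkttpmBQzTjzzgstFr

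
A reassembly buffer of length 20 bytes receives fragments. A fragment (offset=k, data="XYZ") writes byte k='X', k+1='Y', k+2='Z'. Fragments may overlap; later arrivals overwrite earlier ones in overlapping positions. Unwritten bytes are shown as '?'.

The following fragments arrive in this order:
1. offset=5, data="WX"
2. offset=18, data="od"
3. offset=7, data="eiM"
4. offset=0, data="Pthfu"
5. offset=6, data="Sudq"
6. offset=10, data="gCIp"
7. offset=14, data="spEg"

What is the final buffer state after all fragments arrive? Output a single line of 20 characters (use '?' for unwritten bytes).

Answer: PthfuWSudqgCIpspEgod

Derivation:
Fragment 1: offset=5 data="WX" -> buffer=?????WX?????????????
Fragment 2: offset=18 data="od" -> buffer=?????WX???????????od
Fragment 3: offset=7 data="eiM" -> buffer=?????WXeiM????????od
Fragment 4: offset=0 data="Pthfu" -> buffer=PthfuWXeiM????????od
Fragment 5: offset=6 data="Sudq" -> buffer=PthfuWSudq????????od
Fragment 6: offset=10 data="gCIp" -> buffer=PthfuWSudqgCIp????od
Fragment 7: offset=14 data="spEg" -> buffer=PthfuWSudqgCIpspEgod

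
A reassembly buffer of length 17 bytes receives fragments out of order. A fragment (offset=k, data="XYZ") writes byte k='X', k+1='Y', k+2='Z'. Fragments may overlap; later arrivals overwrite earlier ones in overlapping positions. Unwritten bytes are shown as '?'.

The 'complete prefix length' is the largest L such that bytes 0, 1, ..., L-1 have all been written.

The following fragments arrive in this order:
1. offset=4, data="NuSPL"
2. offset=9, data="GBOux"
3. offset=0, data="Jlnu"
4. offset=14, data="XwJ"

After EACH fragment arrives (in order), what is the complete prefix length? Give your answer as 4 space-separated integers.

Fragment 1: offset=4 data="NuSPL" -> buffer=????NuSPL???????? -> prefix_len=0
Fragment 2: offset=9 data="GBOux" -> buffer=????NuSPLGBOux??? -> prefix_len=0
Fragment 3: offset=0 data="Jlnu" -> buffer=JlnuNuSPLGBOux??? -> prefix_len=14
Fragment 4: offset=14 data="XwJ" -> buffer=JlnuNuSPLGBOuxXwJ -> prefix_len=17

Answer: 0 0 14 17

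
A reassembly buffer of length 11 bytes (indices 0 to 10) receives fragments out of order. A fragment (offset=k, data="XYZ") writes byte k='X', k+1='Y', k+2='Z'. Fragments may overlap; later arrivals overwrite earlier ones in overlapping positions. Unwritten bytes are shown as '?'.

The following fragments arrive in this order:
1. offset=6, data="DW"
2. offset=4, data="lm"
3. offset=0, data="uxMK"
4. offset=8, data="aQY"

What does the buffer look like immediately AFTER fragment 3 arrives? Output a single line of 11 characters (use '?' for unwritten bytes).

Answer: uxMKlmDW???

Derivation:
Fragment 1: offset=6 data="DW" -> buffer=??????DW???
Fragment 2: offset=4 data="lm" -> buffer=????lmDW???
Fragment 3: offset=0 data="uxMK" -> buffer=uxMKlmDW???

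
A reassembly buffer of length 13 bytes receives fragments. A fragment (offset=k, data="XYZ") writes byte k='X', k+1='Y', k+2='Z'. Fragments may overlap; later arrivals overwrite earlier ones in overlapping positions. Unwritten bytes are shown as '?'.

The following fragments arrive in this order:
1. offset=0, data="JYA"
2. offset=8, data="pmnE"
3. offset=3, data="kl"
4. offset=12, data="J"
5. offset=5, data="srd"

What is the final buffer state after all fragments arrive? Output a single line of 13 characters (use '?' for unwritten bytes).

Fragment 1: offset=0 data="JYA" -> buffer=JYA??????????
Fragment 2: offset=8 data="pmnE" -> buffer=JYA?????pmnE?
Fragment 3: offset=3 data="kl" -> buffer=JYAkl???pmnE?
Fragment 4: offset=12 data="J" -> buffer=JYAkl???pmnEJ
Fragment 5: offset=5 data="srd" -> buffer=JYAklsrdpmnEJ

Answer: JYAklsrdpmnEJ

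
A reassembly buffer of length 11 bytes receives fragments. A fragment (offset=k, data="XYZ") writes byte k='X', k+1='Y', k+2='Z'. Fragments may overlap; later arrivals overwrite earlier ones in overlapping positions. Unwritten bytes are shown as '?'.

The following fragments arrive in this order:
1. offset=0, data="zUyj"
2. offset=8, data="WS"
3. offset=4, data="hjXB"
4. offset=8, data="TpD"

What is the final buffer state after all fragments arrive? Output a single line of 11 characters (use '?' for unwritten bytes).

Fragment 1: offset=0 data="zUyj" -> buffer=zUyj???????
Fragment 2: offset=8 data="WS" -> buffer=zUyj????WS?
Fragment 3: offset=4 data="hjXB" -> buffer=zUyjhjXBWS?
Fragment 4: offset=8 data="TpD" -> buffer=zUyjhjXBTpD

Answer: zUyjhjXBTpD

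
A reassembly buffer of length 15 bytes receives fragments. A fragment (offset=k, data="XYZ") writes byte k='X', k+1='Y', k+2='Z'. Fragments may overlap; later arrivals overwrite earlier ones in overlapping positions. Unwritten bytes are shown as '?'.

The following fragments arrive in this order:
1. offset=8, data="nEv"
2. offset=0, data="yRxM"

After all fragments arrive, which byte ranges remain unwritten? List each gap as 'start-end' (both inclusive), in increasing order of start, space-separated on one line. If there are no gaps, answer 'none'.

Answer: 4-7 11-14

Derivation:
Fragment 1: offset=8 len=3
Fragment 2: offset=0 len=4
Gaps: 4-7 11-14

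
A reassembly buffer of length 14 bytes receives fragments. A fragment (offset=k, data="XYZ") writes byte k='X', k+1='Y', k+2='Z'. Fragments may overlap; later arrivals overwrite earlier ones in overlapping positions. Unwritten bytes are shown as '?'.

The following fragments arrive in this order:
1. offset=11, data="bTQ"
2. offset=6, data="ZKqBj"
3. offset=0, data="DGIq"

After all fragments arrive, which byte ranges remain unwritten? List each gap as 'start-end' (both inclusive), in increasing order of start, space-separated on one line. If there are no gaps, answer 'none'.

Answer: 4-5

Derivation:
Fragment 1: offset=11 len=3
Fragment 2: offset=6 len=5
Fragment 3: offset=0 len=4
Gaps: 4-5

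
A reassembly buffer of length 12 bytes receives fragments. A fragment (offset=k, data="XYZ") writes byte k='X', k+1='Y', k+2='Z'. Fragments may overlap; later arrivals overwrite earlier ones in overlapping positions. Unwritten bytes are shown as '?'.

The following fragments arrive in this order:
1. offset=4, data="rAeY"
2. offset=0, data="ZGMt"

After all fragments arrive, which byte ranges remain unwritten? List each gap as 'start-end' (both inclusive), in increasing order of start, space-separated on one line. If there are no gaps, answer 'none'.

Fragment 1: offset=4 len=4
Fragment 2: offset=0 len=4
Gaps: 8-11

Answer: 8-11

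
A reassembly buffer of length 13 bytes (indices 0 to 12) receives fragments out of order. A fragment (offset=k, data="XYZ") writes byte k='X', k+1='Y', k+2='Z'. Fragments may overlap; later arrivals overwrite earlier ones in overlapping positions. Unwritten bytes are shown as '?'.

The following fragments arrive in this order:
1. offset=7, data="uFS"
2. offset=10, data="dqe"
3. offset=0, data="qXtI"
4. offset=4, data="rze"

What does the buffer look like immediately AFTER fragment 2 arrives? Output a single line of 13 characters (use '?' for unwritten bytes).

Fragment 1: offset=7 data="uFS" -> buffer=???????uFS???
Fragment 2: offset=10 data="dqe" -> buffer=???????uFSdqe

Answer: ???????uFSdqe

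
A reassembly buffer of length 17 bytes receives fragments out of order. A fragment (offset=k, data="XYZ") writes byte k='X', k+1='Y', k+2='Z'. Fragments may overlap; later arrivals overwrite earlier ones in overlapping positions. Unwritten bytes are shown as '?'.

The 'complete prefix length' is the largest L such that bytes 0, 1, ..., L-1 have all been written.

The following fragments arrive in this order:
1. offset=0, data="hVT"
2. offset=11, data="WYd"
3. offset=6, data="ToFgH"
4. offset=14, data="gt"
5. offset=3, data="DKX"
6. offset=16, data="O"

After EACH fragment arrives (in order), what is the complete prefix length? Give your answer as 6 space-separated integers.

Answer: 3 3 3 3 16 17

Derivation:
Fragment 1: offset=0 data="hVT" -> buffer=hVT?????????????? -> prefix_len=3
Fragment 2: offset=11 data="WYd" -> buffer=hVT????????WYd??? -> prefix_len=3
Fragment 3: offset=6 data="ToFgH" -> buffer=hVT???ToFgHWYd??? -> prefix_len=3
Fragment 4: offset=14 data="gt" -> buffer=hVT???ToFgHWYdgt? -> prefix_len=3
Fragment 5: offset=3 data="DKX" -> buffer=hVTDKXToFgHWYdgt? -> prefix_len=16
Fragment 6: offset=16 data="O" -> buffer=hVTDKXToFgHWYdgtO -> prefix_len=17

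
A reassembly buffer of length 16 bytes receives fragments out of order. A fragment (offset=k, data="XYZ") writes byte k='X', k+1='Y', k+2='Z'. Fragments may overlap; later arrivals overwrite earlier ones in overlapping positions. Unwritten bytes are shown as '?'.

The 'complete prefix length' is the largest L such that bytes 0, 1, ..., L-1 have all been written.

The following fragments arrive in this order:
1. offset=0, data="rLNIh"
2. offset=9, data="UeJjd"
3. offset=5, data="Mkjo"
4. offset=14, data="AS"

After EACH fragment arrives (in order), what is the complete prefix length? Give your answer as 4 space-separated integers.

Fragment 1: offset=0 data="rLNIh" -> buffer=rLNIh??????????? -> prefix_len=5
Fragment 2: offset=9 data="UeJjd" -> buffer=rLNIh????UeJjd?? -> prefix_len=5
Fragment 3: offset=5 data="Mkjo" -> buffer=rLNIhMkjoUeJjd?? -> prefix_len=14
Fragment 4: offset=14 data="AS" -> buffer=rLNIhMkjoUeJjdAS -> prefix_len=16

Answer: 5 5 14 16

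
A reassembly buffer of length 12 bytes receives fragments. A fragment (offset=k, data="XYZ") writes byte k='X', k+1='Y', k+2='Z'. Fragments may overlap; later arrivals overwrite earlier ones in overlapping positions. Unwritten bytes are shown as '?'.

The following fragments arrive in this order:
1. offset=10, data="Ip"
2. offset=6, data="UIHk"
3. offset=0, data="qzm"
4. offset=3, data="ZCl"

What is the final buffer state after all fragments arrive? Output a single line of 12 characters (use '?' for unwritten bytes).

Fragment 1: offset=10 data="Ip" -> buffer=??????????Ip
Fragment 2: offset=6 data="UIHk" -> buffer=??????UIHkIp
Fragment 3: offset=0 data="qzm" -> buffer=qzm???UIHkIp
Fragment 4: offset=3 data="ZCl" -> buffer=qzmZClUIHkIp

Answer: qzmZClUIHkIp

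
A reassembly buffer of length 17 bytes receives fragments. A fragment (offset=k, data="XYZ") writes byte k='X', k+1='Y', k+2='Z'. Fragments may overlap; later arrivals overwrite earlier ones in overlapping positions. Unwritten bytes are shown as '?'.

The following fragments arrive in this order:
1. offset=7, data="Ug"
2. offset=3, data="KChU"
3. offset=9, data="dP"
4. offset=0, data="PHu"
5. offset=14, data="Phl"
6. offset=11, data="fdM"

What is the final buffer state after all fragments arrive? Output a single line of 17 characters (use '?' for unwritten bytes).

Fragment 1: offset=7 data="Ug" -> buffer=???????Ug????????
Fragment 2: offset=3 data="KChU" -> buffer=???KChUUg????????
Fragment 3: offset=9 data="dP" -> buffer=???KChUUgdP??????
Fragment 4: offset=0 data="PHu" -> buffer=PHuKChUUgdP??????
Fragment 5: offset=14 data="Phl" -> buffer=PHuKChUUgdP???Phl
Fragment 6: offset=11 data="fdM" -> buffer=PHuKChUUgdPfdMPhl

Answer: PHuKChUUgdPfdMPhl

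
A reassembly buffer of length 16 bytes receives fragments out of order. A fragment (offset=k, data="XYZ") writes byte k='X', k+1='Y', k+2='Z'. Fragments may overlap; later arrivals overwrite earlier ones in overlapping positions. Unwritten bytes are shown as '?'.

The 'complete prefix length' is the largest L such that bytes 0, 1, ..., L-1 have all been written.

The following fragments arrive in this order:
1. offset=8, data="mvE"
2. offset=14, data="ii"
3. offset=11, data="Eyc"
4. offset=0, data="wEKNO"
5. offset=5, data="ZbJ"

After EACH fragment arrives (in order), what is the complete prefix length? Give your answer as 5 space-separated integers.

Answer: 0 0 0 5 16

Derivation:
Fragment 1: offset=8 data="mvE" -> buffer=????????mvE????? -> prefix_len=0
Fragment 2: offset=14 data="ii" -> buffer=????????mvE???ii -> prefix_len=0
Fragment 3: offset=11 data="Eyc" -> buffer=????????mvEEycii -> prefix_len=0
Fragment 4: offset=0 data="wEKNO" -> buffer=wEKNO???mvEEycii -> prefix_len=5
Fragment 5: offset=5 data="ZbJ" -> buffer=wEKNOZbJmvEEycii -> prefix_len=16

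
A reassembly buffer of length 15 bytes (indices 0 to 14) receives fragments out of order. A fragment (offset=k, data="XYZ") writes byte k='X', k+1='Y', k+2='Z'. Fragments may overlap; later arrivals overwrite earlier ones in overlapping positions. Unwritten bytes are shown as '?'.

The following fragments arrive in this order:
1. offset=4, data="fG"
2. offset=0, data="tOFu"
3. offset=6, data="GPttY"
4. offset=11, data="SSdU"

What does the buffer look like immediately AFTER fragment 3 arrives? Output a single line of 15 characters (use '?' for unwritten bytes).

Answer: tOFufGGPttY????

Derivation:
Fragment 1: offset=4 data="fG" -> buffer=????fG?????????
Fragment 2: offset=0 data="tOFu" -> buffer=tOFufG?????????
Fragment 3: offset=6 data="GPttY" -> buffer=tOFufGGPttY????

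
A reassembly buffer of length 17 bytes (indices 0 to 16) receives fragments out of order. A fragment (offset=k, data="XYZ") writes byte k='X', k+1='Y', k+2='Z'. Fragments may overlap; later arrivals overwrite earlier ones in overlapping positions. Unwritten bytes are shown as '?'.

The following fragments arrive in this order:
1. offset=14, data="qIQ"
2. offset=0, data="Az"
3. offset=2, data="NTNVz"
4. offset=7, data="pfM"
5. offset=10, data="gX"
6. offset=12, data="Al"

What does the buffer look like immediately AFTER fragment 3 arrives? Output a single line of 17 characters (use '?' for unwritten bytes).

Answer: AzNTNVz???????qIQ

Derivation:
Fragment 1: offset=14 data="qIQ" -> buffer=??????????????qIQ
Fragment 2: offset=0 data="Az" -> buffer=Az????????????qIQ
Fragment 3: offset=2 data="NTNVz" -> buffer=AzNTNVz???????qIQ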